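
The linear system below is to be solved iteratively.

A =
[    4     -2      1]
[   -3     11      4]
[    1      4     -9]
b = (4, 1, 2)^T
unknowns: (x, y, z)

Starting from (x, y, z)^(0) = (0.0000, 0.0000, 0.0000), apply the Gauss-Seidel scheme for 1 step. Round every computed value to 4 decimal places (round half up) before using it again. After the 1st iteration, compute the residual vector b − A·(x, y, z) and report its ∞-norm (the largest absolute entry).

0.6767

Iteration 1:
  x = (4 - (-2)·0.0000 - (1)·0.0000) / (4) = 1.0000
  y = (1 - (-3)·1.0000 - (4)·0.0000) / (11) = 0.3636
  z = (2 - (1)·1.0000 - (4)·0.3636) / (-9) = 0.0505
Residual b − A·x = (0.6767, -0.2016, 0.0001); ∞-norm = 0.6767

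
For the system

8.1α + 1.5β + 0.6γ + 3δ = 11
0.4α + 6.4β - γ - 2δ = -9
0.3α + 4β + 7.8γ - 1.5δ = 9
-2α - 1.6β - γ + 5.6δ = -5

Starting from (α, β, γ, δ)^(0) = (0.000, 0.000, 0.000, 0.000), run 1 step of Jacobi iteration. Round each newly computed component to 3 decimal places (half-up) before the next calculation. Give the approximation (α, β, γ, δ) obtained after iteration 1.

(1.358, -1.406, 1.154, -0.893)

Iteration 1:
  α = (11 - (1.5)·0.000 - (0.6)·0.000 - (3)·0.000) / (8.1) = 1.358
  β = (-9 - (0.4)·0.000 - (-1)·0.000 - (-2)·0.000) / (6.4) = -1.406
  γ = (9 - (0.3)·0.000 - (4)·0.000 - (-1.5)·0.000) / (7.8) = 1.154
  δ = (-5 - (-2)·0.000 - (-1.6)·0.000 - (-1)·0.000) / (5.6) = -0.893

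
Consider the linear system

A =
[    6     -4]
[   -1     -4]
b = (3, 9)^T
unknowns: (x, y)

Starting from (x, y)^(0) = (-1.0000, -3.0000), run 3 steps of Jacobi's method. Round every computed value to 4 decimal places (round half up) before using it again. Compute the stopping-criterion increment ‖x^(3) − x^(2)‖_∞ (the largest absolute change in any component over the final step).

0.1667

Iteration 1:
  x = (3 - (-4)·-3.0000) / (6) = -1.5000
  y = (9 - (-1)·-1.0000) / (-4) = -2.0000
Iteration 2:
  x = (3 - (-4)·-2.0000) / (6) = -0.8333
  y = (9 - (-1)·-1.5000) / (-4) = -1.8750
Iteration 3:
  x = (3 - (-4)·-1.8750) / (6) = -0.7500
  y = (9 - (-1)·-0.8333) / (-4) = -2.0417
Change: (0.0833, -0.1667) → max |·| = 0.1667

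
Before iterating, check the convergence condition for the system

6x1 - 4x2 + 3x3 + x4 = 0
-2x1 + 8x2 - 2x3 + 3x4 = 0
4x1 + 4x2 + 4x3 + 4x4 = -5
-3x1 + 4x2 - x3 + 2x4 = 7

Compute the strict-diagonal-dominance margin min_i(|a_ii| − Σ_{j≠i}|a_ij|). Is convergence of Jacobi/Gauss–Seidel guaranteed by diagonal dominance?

-8

row 1: |6| − (4+3+1) = -2
row 2: |8| − (2+2+3) = 1
row 3: |4| − (4+4+4) = -8
row 4: |2| − (3+4+1) = -6
minimum over rows = -8 → not strictly diagonally dominant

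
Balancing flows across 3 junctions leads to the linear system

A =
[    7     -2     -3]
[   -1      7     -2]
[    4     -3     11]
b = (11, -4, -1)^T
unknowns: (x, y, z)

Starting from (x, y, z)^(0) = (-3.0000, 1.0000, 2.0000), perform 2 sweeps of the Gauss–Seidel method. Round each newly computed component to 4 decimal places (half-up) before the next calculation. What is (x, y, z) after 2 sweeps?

(1.2656, -0.6684, -0.7334)

Iteration 1:
  x = (11 - (-2)·1.0000 - (-3)·2.0000) / (7) = 2.7143
  y = (-4 - (-1)·2.7143 - (-2)·2.0000) / (7) = 0.3878
  z = (-1 - (4)·2.7143 - (-3)·0.3878) / (11) = -0.9722
Iteration 2:
  x = (11 - (-2)·0.3878 - (-3)·-0.9722) / (7) = 1.2656
  y = (-4 - (-1)·1.2656 - (-2)·-0.9722) / (7) = -0.6684
  z = (-1 - (4)·1.2656 - (-3)·-0.6684) / (11) = -0.7334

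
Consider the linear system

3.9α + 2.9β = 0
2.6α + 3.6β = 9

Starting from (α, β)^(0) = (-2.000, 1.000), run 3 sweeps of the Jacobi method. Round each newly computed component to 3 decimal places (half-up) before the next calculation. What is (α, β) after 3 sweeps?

Iteration 1:
  α = (0 - (2.9)·1.000) / (3.9) = -0.744
  β = (9 - (2.6)·-2.000) / (3.6) = 3.944
Iteration 2:
  α = (0 - (2.9)·3.944) / (3.9) = -2.933
  β = (9 - (2.6)·-0.744) / (3.6) = 3.037
Iteration 3:
  α = (0 - (2.9)·3.037) / (3.9) = -2.258
  β = (9 - (2.6)·-2.933) / (3.6) = 4.618

(-2.258, 4.618)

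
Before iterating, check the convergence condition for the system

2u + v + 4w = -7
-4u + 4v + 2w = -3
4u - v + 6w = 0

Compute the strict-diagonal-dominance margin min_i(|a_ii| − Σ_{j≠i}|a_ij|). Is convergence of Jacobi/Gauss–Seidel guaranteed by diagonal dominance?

-3

row 1: |2| − (1+4) = -3
row 2: |4| − (4+2) = -2
row 3: |6| − (4+1) = 1
minimum over rows = -3 → not strictly diagonally dominant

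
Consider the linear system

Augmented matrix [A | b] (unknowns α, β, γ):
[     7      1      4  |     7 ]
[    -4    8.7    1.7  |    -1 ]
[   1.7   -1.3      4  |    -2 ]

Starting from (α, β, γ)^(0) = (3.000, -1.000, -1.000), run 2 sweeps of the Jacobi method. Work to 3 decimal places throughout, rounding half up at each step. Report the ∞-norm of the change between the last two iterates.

1.346

Iteration 1:
  α = (7 - (1)·-1.000 - (4)·-1.000) / (7) = 1.714
  β = (-1 - (-4)·3.000 - (1.7)·-1.000) / (8.7) = 1.460
  γ = (-2 - (1.7)·3.000 - (-1.3)·-1.000) / (4) = -2.100
Iteration 2:
  α = (7 - (1)·1.460 - (4)·-2.100) / (7) = 1.991
  β = (-1 - (-4)·1.714 - (1.7)·-2.100) / (8.7) = 1.083
  γ = (-2 - (1.7)·1.714 - (-1.3)·1.460) / (4) = -0.754
Change: (0.277, -0.377, 1.346) → max |·| = 1.346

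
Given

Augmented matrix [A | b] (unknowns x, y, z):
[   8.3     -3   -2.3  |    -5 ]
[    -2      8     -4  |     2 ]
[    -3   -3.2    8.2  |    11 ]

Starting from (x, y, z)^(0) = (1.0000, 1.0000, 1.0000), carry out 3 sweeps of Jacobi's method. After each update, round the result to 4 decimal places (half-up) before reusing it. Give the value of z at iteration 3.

Iteration 1:
  x = (-5 - (-3)·1.0000 - (-2.3)·1.0000) / (8.3) = 0.0361
  y = (2 - (-2)·1.0000 - (-4)·1.0000) / (8) = 1.0000
  z = (11 - (-3)·1.0000 - (-3.2)·1.0000) / (8.2) = 2.0976
Iteration 2:
  x = (-5 - (-3)·1.0000 - (-2.3)·2.0976) / (8.3) = 0.3403
  y = (2 - (-2)·0.0361 - (-4)·2.0976) / (8) = 1.3078
  z = (11 - (-3)·0.0361 - (-3.2)·1.0000) / (8.2) = 1.7449
Iteration 3:
  x = (-5 - (-3)·1.3078 - (-2.3)·1.7449) / (8.3) = 0.3538
  y = (2 - (-2)·0.3403 - (-4)·1.7449) / (8) = 1.2075
  z = (11 - (-3)·0.3403 - (-3.2)·1.3078) / (8.2) = 1.9763

1.9763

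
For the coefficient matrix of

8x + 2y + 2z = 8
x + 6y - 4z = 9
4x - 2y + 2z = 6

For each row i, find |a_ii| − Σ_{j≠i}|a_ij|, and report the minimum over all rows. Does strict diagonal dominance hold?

-4

row 1: |8| − (2+2) = 4
row 2: |6| − (1+4) = 1
row 3: |2| − (4+2) = -4
minimum over rows = -4 → not strictly diagonally dominant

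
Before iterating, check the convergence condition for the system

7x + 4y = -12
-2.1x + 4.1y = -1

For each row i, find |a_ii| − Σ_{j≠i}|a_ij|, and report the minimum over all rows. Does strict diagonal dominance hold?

2

row 1: |7| − (4) = 3
row 2: |4.1| − (2.1) = 2
minimum over rows = 2 → strictly diagonally dominant (convergence guaranteed)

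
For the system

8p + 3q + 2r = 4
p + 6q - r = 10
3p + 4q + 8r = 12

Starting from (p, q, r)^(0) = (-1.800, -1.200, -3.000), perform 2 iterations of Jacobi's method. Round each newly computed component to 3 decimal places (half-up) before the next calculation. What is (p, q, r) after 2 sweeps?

(-0.744, 1.846, 0.129)

Iteration 1:
  p = (4 - (3)·-1.200 - (2)·-3.000) / (8) = 1.700
  q = (10 - (1)·-1.800 - (-1)·-3.000) / (6) = 1.467
  r = (12 - (3)·-1.800 - (4)·-1.200) / (8) = 2.775
Iteration 2:
  p = (4 - (3)·1.467 - (2)·2.775) / (8) = -0.744
  q = (10 - (1)·1.700 - (-1)·2.775) / (6) = 1.846
  r = (12 - (3)·1.700 - (4)·1.467) / (8) = 0.129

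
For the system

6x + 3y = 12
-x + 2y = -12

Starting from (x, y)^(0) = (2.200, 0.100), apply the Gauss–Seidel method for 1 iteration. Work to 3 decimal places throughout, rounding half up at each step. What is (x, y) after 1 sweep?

(1.950, -5.025)

Iteration 1:
  x = (12 - (3)·0.100) / (6) = 1.950
  y = (-12 - (-1)·1.950) / (2) = -5.025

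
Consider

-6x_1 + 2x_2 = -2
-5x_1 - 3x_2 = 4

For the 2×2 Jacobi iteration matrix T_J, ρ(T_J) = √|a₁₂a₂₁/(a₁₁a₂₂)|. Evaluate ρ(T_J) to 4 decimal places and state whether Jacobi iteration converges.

0.7454

a₁₂a₂₁/(a₁₁a₂₂) = (2)·(-5) / ((-6)·(-3)) = -0.555556
ρ = √|-0.555556| = √0.555556 = 0.7454
ρ < 1, so Jacobi converges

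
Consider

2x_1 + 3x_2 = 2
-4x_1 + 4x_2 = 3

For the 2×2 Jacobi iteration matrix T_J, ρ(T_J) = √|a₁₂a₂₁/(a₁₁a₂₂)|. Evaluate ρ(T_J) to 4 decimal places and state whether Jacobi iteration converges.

1.2247

a₁₂a₂₁/(a₁₁a₂₂) = (3)·(-4) / ((2)·(4)) = -1.500000
ρ = √|-1.500000| = √1.500000 = 1.2247
ρ > 1, so Jacobi diverges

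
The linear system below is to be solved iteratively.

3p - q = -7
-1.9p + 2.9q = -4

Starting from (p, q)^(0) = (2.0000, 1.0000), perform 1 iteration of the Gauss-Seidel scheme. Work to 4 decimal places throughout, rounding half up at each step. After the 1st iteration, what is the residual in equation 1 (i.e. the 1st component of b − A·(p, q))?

-3.6897

Iteration 1:
  p = (-7 - (-1)·1.0000) / (3) = -2.0000
  q = (-4 - (-1.9)·-2.0000) / (2.9) = -2.6897
Residual b − A·x = (-3.6897, 0.0001)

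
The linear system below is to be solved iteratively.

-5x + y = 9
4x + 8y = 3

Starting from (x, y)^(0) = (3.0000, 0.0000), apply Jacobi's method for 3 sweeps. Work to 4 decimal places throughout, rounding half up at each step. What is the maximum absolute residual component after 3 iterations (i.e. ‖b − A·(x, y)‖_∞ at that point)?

Iteration 1:
  x = (9 - (1)·0.0000) / (-5) = -1.8000
  y = (3 - (4)·3.0000) / (8) = -1.1250
Iteration 2:
  x = (9 - (1)·-1.1250) / (-5) = -2.0250
  y = (3 - (4)·-1.8000) / (8) = 1.2750
Iteration 3:
  x = (9 - (1)·1.2750) / (-5) = -1.5450
  y = (3 - (4)·-2.0250) / (8) = 1.3875
Residual b − A·x = (-0.1125, -1.9200); ∞-norm = 1.9200

1.9200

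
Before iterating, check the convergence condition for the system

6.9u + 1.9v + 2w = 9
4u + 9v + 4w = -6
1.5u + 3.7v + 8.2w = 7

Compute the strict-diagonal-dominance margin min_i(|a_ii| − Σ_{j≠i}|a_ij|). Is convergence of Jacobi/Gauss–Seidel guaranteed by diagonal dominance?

row 1: |6.9| − (1.9+2) = 3
row 2: |9| − (4+4) = 1
row 3: |8.2| − (1.5+3.7) = 3
minimum over rows = 1 → strictly diagonally dominant (convergence guaranteed)

1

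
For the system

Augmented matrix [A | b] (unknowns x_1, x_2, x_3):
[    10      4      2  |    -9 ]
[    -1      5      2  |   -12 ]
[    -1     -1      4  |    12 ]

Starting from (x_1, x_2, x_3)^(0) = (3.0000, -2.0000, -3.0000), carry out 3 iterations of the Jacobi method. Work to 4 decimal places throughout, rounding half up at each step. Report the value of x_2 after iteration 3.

Iteration 1:
  x_1 = (-9 - (4)·-2.0000 - (2)·-3.0000) / (10) = 0.5000
  x_2 = (-12 - (-1)·3.0000 - (2)·-3.0000) / (5) = -0.6000
  x_3 = (12 - (-1)·3.0000 - (-1)·-2.0000) / (4) = 3.2500
Iteration 2:
  x_1 = (-9 - (4)·-0.6000 - (2)·3.2500) / (10) = -1.3100
  x_2 = (-12 - (-1)·0.5000 - (2)·3.2500) / (5) = -3.6000
  x_3 = (12 - (-1)·0.5000 - (-1)·-0.6000) / (4) = 2.9750
Iteration 3:
  x_1 = (-9 - (4)·-3.6000 - (2)·2.9750) / (10) = -0.0550
  x_2 = (-12 - (-1)·-1.3100 - (2)·2.9750) / (5) = -3.8520
  x_3 = (12 - (-1)·-1.3100 - (-1)·-3.6000) / (4) = 1.7725

-3.8520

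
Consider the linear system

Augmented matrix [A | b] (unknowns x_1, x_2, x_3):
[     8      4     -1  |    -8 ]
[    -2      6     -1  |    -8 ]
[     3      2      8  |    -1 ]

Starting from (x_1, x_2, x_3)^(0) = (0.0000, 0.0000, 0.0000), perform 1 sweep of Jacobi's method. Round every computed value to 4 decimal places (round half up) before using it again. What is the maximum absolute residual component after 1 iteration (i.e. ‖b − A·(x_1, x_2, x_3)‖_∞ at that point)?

5.6666

Iteration 1:
  x_1 = (-8 - (4)·0.0000 - (-1)·0.0000) / (8) = -1.0000
  x_2 = (-8 - (-2)·0.0000 - (-1)·0.0000) / (6) = -1.3333
  x_3 = (-1 - (3)·0.0000 - (2)·0.0000) / (8) = -0.1250
Residual b − A·x = (5.2082, -2.1252, 5.6666); ∞-norm = 5.6666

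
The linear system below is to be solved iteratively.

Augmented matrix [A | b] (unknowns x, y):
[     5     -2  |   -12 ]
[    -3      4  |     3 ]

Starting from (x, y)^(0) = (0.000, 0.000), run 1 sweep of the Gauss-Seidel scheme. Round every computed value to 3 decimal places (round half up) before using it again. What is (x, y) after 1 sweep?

Iteration 1:
  x = (-12 - (-2)·0.000) / (5) = -2.400
  y = (3 - (-3)·-2.400) / (4) = -1.050

(-2.400, -1.050)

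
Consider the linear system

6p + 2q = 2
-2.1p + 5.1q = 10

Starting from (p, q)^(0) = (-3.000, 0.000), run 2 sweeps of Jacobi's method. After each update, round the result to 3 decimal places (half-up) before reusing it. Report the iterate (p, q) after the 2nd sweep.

(0.092, 2.098)

Iteration 1:
  p = (2 - (2)·0.000) / (6) = 0.333
  q = (10 - (-2.1)·-3.000) / (5.1) = 0.725
Iteration 2:
  p = (2 - (2)·0.725) / (6) = 0.092
  q = (10 - (-2.1)·0.333) / (5.1) = 2.098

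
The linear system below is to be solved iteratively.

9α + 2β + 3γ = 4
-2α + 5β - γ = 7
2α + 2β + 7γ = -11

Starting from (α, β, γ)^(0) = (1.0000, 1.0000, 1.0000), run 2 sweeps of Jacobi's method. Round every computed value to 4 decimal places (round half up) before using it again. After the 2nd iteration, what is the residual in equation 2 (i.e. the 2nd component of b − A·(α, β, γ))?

Iteration 1:
  α = (4 - (2)·1.0000 - (3)·1.0000) / (9) = -0.1111
  β = (7 - (-2)·1.0000 - (-1)·1.0000) / (5) = 2.0000
  γ = (-11 - (2)·1.0000 - (2)·1.0000) / (7) = -2.1429
Iteration 2:
  α = (4 - (2)·2.0000 - (3)·-2.1429) / (9) = 0.7143
  β = (7 - (-2)·-0.1111 - (-1)·-2.1429) / (5) = 0.9270
  γ = (-11 - (2)·-0.1111 - (2)·2.0000) / (7) = -2.1111
Residual b − A·x = (2.0506, 1.6825, 0.4951)

1.6825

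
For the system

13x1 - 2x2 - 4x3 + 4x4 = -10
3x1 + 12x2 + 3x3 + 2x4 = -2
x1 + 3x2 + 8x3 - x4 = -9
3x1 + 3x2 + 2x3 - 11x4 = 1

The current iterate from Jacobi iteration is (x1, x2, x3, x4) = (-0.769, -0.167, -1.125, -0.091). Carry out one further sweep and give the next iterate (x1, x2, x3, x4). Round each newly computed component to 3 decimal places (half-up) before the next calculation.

One sweep:
  x1 = (-10 - (-2)·-0.167 - (-4)·-1.125 - (4)·-0.091) / (13) = -1.113
  x2 = (-2 - (3)·-0.769 - (3)·-1.125 - (2)·-0.091) / (12) = 0.322
  x3 = (-9 - (1)·-0.769 - (3)·-0.167 - (-1)·-0.091) / (8) = -0.978
  x4 = (1 - (3)·-0.769 - (3)·-0.167 - (2)·-1.125) / (-11) = -0.551

(-1.113, 0.322, -0.978, -0.551)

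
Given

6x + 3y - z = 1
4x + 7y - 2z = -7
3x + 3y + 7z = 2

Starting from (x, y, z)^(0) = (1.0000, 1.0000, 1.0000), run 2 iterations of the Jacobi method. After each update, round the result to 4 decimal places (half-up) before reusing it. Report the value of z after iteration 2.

Iteration 1:
  x = (1 - (3)·1.0000 - (-1)·1.0000) / (6) = -0.1667
  y = (-7 - (4)·1.0000 - (-2)·1.0000) / (7) = -1.2857
  z = (2 - (3)·1.0000 - (3)·1.0000) / (7) = -0.5714
Iteration 2:
  x = (1 - (3)·-1.2857 - (-1)·-0.5714) / (6) = 0.7143
  y = (-7 - (4)·-0.1667 - (-2)·-0.5714) / (7) = -1.0680
  z = (2 - (3)·-0.1667 - (3)·-1.2857) / (7) = 0.9082

0.9082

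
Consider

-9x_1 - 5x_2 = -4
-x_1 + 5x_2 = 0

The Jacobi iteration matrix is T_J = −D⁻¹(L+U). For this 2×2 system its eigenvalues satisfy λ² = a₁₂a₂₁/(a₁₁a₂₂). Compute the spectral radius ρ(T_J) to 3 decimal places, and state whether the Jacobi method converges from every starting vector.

0.333

a₁₂a₂₁/(a₁₁a₂₂) = (-5)·(-1) / ((-9)·(5)) = -0.111111
ρ = √|-0.111111| = √0.111111 = 0.333
ρ < 1, so Jacobi converges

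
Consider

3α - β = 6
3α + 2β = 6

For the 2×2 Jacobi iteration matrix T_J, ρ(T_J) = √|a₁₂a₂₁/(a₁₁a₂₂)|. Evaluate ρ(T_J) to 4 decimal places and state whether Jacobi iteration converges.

0.7071

a₁₂a₂₁/(a₁₁a₂₂) = (-1)·(3) / ((3)·(2)) = -0.500000
ρ = √|-0.500000| = √0.500000 = 0.7071
ρ < 1, so Jacobi converges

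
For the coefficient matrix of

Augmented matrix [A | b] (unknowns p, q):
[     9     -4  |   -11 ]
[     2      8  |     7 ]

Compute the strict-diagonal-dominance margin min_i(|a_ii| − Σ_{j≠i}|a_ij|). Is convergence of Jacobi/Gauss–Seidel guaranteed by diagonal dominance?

row 1: |9| − (4) = 5
row 2: |8| − (2) = 6
minimum over rows = 5 → strictly diagonally dominant (convergence guaranteed)

5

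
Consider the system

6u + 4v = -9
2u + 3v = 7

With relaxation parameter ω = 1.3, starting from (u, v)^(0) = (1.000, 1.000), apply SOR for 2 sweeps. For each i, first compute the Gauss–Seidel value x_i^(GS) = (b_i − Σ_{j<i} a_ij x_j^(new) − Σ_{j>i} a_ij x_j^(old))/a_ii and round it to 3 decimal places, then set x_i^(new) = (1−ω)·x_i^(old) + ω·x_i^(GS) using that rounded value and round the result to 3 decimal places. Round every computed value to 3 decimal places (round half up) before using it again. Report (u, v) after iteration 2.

Iteration 1:
  u: GS value = (-9 - (4)·1.000) / (6) = -2.167;  u ← (1−ω)·1.000 + ω·-2.167 = -3.117
  v: GS value = (7 - (2)·-3.117) / (3) = 4.411;  v ← (1−ω)·1.000 + ω·4.411 = 5.434
Iteration 2:
  u: GS value = (-9 - (4)·5.434) / (6) = -5.123;  u ← (1−ω)·-3.117 + ω·-5.123 = -5.725
  v: GS value = (7 - (2)·-5.725) / (3) = 6.150;  v ← (1−ω)·5.434 + ω·6.150 = 6.365

(-5.725, 6.365)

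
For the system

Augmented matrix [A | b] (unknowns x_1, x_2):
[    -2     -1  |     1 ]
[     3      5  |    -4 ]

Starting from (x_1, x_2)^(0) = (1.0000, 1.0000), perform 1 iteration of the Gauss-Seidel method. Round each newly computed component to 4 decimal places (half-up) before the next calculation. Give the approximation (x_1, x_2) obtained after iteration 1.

Iteration 1:
  x_1 = (1 - (-1)·1.0000) / (-2) = -1.0000
  x_2 = (-4 - (3)·-1.0000) / (5) = -0.2000

(-1.0000, -0.2000)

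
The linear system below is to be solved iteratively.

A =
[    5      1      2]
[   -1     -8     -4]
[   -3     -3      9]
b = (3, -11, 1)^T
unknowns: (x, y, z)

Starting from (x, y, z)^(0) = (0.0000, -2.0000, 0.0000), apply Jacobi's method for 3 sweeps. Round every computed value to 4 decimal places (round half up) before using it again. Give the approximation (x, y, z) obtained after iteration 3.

Iteration 1:
  x = (3 - (1)·-2.0000 - (2)·0.0000) / (5) = 1.0000
  y = (-11 - (-1)·0.0000 - (-4)·0.0000) / (-8) = 1.3750
  z = (1 - (-3)·0.0000 - (-3)·-2.0000) / (9) = -0.5556
Iteration 2:
  x = (3 - (1)·1.3750 - (2)·-0.5556) / (5) = 0.5472
  y = (-11 - (-1)·1.0000 - (-4)·-0.5556) / (-8) = 1.5278
  z = (1 - (-3)·1.0000 - (-3)·1.3750) / (9) = 0.9028
Iteration 3:
  x = (3 - (1)·1.5278 - (2)·0.9028) / (5) = -0.0667
  y = (-11 - (-1)·0.5472 - (-4)·0.9028) / (-8) = 0.8552
  z = (1 - (-3)·0.5472 - (-3)·1.5278) / (9) = 0.8028

(-0.0667, 0.8552, 0.8028)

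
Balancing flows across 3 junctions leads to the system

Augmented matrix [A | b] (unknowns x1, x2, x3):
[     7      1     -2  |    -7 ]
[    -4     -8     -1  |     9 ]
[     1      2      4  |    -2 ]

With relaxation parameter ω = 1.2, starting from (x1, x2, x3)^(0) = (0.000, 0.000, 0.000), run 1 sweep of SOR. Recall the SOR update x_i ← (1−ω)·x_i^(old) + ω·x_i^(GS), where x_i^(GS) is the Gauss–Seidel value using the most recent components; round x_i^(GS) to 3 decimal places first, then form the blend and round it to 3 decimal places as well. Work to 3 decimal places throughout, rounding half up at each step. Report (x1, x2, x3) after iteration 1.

Iteration 1:
  x1: GS value = (-7 - (1)·0.000 - (-2)·0.000) / (7) = -1.000;  x1 ← (1−ω)·0.000 + ω·-1.000 = -1.200
  x2: GS value = (9 - (-4)·-1.200 - (-1)·0.000) / (-8) = -0.525;  x2 ← (1−ω)·0.000 + ω·-0.525 = -0.630
  x3: GS value = (-2 - (1)·-1.200 - (2)·-0.630) / (4) = 0.115;  x3 ← (1−ω)·0.000 + ω·0.115 = 0.138

(-1.200, -0.630, 0.138)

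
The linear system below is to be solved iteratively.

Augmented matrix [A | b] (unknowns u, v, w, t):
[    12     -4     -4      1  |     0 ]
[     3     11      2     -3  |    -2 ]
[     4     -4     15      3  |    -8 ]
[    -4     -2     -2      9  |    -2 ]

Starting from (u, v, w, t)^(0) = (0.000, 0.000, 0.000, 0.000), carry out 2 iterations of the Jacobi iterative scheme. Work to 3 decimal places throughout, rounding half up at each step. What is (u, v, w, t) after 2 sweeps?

Iteration 1:
  u = (0 - (-4)·0.000 - (-4)·0.000 - (1)·0.000) / (12) = 0.000
  v = (-2 - (3)·0.000 - (2)·0.000 - (-3)·0.000) / (11) = -0.182
  w = (-8 - (4)·0.000 - (-4)·0.000 - (3)·0.000) / (15) = -0.533
  t = (-2 - (-4)·0.000 - (-2)·0.000 - (-2)·0.000) / (9) = -0.222
Iteration 2:
  u = (0 - (-4)·-0.182 - (-4)·-0.533 - (1)·-0.222) / (12) = -0.220
  v = (-2 - (3)·0.000 - (2)·-0.533 - (-3)·-0.222) / (11) = -0.145
  w = (-8 - (4)·0.000 - (-4)·-0.182 - (3)·-0.222) / (15) = -0.537
  t = (-2 - (-4)·0.000 - (-2)·-0.182 - (-2)·-0.533) / (9) = -0.381

(-0.220, -0.145, -0.537, -0.381)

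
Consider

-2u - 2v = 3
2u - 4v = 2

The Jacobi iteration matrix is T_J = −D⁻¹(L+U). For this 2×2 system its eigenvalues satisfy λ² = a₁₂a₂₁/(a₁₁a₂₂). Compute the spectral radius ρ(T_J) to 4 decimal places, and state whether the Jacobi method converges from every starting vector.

a₁₂a₂₁/(a₁₁a₂₂) = (-2)·(2) / ((-2)·(-4)) = -0.500000
ρ = √|-0.500000| = √0.500000 = 0.7071
ρ < 1, so Jacobi converges

0.7071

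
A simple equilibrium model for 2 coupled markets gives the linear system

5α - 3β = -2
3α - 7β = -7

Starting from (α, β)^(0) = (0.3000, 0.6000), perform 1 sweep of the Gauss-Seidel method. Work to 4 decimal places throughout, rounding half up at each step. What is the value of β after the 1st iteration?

0.9829

Iteration 1:
  α = (-2 - (-3)·0.6000) / (5) = -0.0400
  β = (-7 - (3)·-0.0400) / (-7) = 0.9829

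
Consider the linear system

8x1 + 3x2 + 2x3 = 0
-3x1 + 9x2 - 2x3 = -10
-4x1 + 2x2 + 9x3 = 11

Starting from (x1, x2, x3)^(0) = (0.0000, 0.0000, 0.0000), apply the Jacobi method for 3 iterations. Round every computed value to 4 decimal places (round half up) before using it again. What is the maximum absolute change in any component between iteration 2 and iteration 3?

Iteration 1:
  x1 = (0 - (3)·0.0000 - (2)·0.0000) / (8) = 0.0000
  x2 = (-10 - (-3)·0.0000 - (-2)·0.0000) / (9) = -1.1111
  x3 = (11 - (-4)·0.0000 - (2)·0.0000) / (9) = 1.2222
Iteration 2:
  x1 = (0 - (3)·-1.1111 - (2)·1.2222) / (8) = 0.1111
  x2 = (-10 - (-3)·0.0000 - (-2)·1.2222) / (9) = -0.8395
  x3 = (11 - (-4)·0.0000 - (2)·-1.1111) / (9) = 1.4691
Iteration 3:
  x1 = (0 - (3)·-0.8395 - (2)·1.4691) / (8) = -0.0525
  x2 = (-10 - (-3)·0.1111 - (-2)·1.4691) / (9) = -0.7476
  x3 = (11 - (-4)·0.1111 - (2)·-0.8395) / (9) = 1.4582
Change: (-0.1636, 0.0919, -0.0109) → max |·| = 0.1636

0.1636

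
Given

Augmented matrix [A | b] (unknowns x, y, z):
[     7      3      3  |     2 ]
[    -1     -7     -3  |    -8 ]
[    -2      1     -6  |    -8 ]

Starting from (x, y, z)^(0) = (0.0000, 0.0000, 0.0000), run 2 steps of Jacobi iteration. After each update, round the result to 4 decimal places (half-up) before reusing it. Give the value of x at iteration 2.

-0.7755

Iteration 1:
  x = (2 - (3)·0.0000 - (3)·0.0000) / (7) = 0.2857
  y = (-8 - (-1)·0.0000 - (-3)·0.0000) / (-7) = 1.1429
  z = (-8 - (-2)·0.0000 - (1)·0.0000) / (-6) = 1.3333
Iteration 2:
  x = (2 - (3)·1.1429 - (3)·1.3333) / (7) = -0.7755
  y = (-8 - (-1)·0.2857 - (-3)·1.3333) / (-7) = 0.5306
  z = (-8 - (-2)·0.2857 - (1)·1.1429) / (-6) = 1.4286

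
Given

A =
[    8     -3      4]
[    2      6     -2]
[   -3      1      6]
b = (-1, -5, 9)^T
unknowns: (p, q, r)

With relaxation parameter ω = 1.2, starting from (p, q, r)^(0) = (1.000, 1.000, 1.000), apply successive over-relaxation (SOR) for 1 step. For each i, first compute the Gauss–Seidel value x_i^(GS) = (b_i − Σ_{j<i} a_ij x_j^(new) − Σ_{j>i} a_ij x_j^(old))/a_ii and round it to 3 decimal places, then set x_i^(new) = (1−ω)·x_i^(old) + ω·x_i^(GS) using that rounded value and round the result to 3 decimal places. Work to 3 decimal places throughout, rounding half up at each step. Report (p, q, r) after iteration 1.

(-0.500, -0.600, 1.420)

Iteration 1:
  p: GS value = (-1 - (-3)·1.000 - (4)·1.000) / (8) = -0.250;  p ← (1−ω)·1.000 + ω·-0.250 = -0.500
  q: GS value = (-5 - (2)·-0.500 - (-2)·1.000) / (6) = -0.333;  q ← (1−ω)·1.000 + ω·-0.333 = -0.600
  r: GS value = (9 - (-3)·-0.500 - (1)·-0.600) / (6) = 1.350;  r ← (1−ω)·1.000 + ω·1.350 = 1.420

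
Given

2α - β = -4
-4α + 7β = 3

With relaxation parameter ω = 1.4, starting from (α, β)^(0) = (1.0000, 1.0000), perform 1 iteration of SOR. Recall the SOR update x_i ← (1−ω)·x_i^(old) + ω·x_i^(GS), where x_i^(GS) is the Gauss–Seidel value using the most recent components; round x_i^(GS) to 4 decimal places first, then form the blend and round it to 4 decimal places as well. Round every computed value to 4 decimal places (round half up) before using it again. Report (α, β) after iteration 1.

(-2.5000, -1.8000)

Iteration 1:
  α: GS value = (-4 - (-1)·1.0000) / (2) = -1.5000;  α ← (1−ω)·1.0000 + ω·-1.5000 = -2.5000
  β: GS value = (3 - (-4)·-2.5000) / (7) = -1.0000;  β ← (1−ω)·1.0000 + ω·-1.0000 = -1.8000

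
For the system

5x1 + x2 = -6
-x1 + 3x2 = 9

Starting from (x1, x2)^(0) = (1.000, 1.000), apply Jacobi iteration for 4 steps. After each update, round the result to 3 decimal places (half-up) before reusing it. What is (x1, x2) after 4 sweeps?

Iteration 1:
  x1 = (-6 - (1)·1.000) / (5) = -1.400
  x2 = (9 - (-1)·1.000) / (3) = 3.333
Iteration 2:
  x1 = (-6 - (1)·3.333) / (5) = -1.867
  x2 = (9 - (-1)·-1.400) / (3) = 2.533
Iteration 3:
  x1 = (-6 - (1)·2.533) / (5) = -1.707
  x2 = (9 - (-1)·-1.867) / (3) = 2.378
Iteration 4:
  x1 = (-6 - (1)·2.378) / (5) = -1.676
  x2 = (9 - (-1)·-1.707) / (3) = 2.431

(-1.676, 2.431)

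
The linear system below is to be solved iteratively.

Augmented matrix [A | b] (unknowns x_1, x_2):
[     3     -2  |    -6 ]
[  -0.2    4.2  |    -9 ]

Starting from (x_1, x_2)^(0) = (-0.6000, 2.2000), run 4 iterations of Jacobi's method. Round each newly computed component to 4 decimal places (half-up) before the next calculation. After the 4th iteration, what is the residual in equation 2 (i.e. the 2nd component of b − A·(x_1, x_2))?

-0.0186

Iteration 1:
  x_1 = (-6 - (-2)·2.2000) / (3) = -0.5333
  x_2 = (-9 - (-0.2)·-0.6000) / (4.2) = -2.1714
Iteration 2:
  x_1 = (-6 - (-2)·-2.1714) / (3) = -3.4476
  x_2 = (-9 - (-0.2)·-0.5333) / (4.2) = -2.1683
Iteration 3:
  x_1 = (-6 - (-2)·-2.1683) / (3) = -3.4455
  x_2 = (-9 - (-0.2)·-3.4476) / (4.2) = -2.3070
Iteration 4:
  x_1 = (-6 - (-2)·-2.3070) / (3) = -3.5380
  x_2 = (-9 - (-0.2)·-3.4455) / (4.2) = -2.3069
Residual b − A·x = (0.0002, -0.0186)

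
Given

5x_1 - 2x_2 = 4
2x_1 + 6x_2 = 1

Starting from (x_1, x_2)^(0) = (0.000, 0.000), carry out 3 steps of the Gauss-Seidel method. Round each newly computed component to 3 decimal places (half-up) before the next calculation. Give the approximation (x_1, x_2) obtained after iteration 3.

(0.765, -0.088)

Iteration 1:
  x_1 = (4 - (-2)·0.000) / (5) = 0.800
  x_2 = (1 - (2)·0.800) / (6) = -0.100
Iteration 2:
  x_1 = (4 - (-2)·-0.100) / (5) = 0.760
  x_2 = (1 - (2)·0.760) / (6) = -0.087
Iteration 3:
  x_1 = (4 - (-2)·-0.087) / (5) = 0.765
  x_2 = (1 - (2)·0.765) / (6) = -0.088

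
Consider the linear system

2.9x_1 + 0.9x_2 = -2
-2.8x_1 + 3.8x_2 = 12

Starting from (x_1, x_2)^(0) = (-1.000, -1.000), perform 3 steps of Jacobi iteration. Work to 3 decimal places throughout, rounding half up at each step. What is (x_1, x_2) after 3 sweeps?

Iteration 1:
  x_1 = (-2 - (0.9)·-1.000) / (2.9) = -0.379
  x_2 = (12 - (-2.8)·-1.000) / (3.8) = 2.421
Iteration 2:
  x_1 = (-2 - (0.9)·2.421) / (2.9) = -1.441
  x_2 = (12 - (-2.8)·-0.379) / (3.8) = 2.879
Iteration 3:
  x_1 = (-2 - (0.9)·2.879) / (2.9) = -1.583
  x_2 = (12 - (-2.8)·-1.441) / (3.8) = 2.096

(-1.583, 2.096)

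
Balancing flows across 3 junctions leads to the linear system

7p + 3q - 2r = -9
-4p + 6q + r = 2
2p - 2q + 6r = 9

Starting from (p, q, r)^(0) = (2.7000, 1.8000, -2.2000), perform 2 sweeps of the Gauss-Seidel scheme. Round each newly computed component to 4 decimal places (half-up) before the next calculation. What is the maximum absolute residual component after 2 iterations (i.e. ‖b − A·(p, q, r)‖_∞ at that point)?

Iteration 1:
  p = (-9 - (3)·1.8000 - (-2)·-2.2000) / (7) = -2.6857
  q = (2 - (-4)·-2.6857 - (1)·-2.2000) / (6) = -1.0905
  r = (9 - (2)·-2.6857 - (-2)·-1.0905) / (6) = 2.0317
Iteration 2:
  p = (-9 - (3)·-1.0905 - (-2)·2.0317) / (7) = -0.2379
  q = (2 - (-4)·-0.2379 - (1)·2.0317) / (6) = -0.1639
  r = (9 - (2)·-0.2379 - (-2)·-0.1639) / (6) = 1.5247
Residual b − A·x = (-3.7936, 0.5071, -0.0002); ∞-norm = 3.7936

3.7936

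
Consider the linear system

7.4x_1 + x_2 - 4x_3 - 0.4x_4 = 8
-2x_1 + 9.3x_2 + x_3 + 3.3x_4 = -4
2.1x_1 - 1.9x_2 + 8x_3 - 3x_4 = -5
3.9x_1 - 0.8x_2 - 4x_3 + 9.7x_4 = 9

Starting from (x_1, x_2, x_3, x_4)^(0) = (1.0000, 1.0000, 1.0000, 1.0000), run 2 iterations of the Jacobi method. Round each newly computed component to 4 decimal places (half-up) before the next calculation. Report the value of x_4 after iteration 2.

Iteration 1:
  x_1 = (8 - (1)·1.0000 - (-4)·1.0000 - (-0.4)·1.0000) / (7.4) = 1.5405
  x_2 = (-4 - (-2)·1.0000 - (1)·1.0000 - (3.3)·1.0000) / (9.3) = -0.6774
  x_3 = (-5 - (2.1)·1.0000 - (-1.9)·1.0000 - (-3)·1.0000) / (8) = -0.2750
  x_4 = (9 - (3.9)·1.0000 - (-0.8)·1.0000 - (-4)·1.0000) / (9.7) = 1.0206
Iteration 2:
  x_1 = (8 - (1)·-0.6774 - (-4)·-0.2750 - (-0.4)·1.0206) / (7.4) = 1.0791
  x_2 = (-4 - (-2)·1.5405 - (1)·-0.2750 - (3.3)·1.0206) / (9.3) = -0.4314
  x_3 = (-5 - (2.1)·1.5405 - (-1.9)·-0.6774 - (-3)·1.0206) / (8) = -0.8075
  x_4 = (9 - (3.9)·1.5405 - (-0.8)·-0.6774 - (-4)·-0.2750) / (9.7) = 0.1392

0.1392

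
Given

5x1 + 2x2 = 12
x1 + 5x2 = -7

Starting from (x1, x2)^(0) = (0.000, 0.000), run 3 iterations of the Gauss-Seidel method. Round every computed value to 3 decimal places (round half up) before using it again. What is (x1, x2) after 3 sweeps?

(3.212, -2.042)

Iteration 1:
  x1 = (12 - (2)·0.000) / (5) = 2.400
  x2 = (-7 - (1)·2.400) / (5) = -1.880
Iteration 2:
  x1 = (12 - (2)·-1.880) / (5) = 3.152
  x2 = (-7 - (1)·3.152) / (5) = -2.030
Iteration 3:
  x1 = (12 - (2)·-2.030) / (5) = 3.212
  x2 = (-7 - (1)·3.212) / (5) = -2.042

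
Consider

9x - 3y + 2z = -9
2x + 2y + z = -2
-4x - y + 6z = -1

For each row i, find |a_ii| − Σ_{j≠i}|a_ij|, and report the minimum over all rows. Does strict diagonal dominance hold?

row 1: |9| − (3+2) = 4
row 2: |2| − (2+1) = -1
row 3: |6| − (4+1) = 1
minimum over rows = -1 → not strictly diagonally dominant

-1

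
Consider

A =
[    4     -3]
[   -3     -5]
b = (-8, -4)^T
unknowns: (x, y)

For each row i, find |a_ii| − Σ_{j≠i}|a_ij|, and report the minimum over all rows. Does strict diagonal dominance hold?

1

row 1: |4| − (3) = 1
row 2: |-5| − (3) = 2
minimum over rows = 1 → strictly diagonally dominant (convergence guaranteed)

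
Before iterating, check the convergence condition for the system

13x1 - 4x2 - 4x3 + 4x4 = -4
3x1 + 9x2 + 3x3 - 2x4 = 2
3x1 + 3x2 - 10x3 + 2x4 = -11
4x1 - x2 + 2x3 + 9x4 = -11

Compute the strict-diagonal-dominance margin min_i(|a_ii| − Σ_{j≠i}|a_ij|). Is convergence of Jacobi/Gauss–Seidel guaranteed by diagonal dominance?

row 1: |13| − (4+4+4) = 1
row 2: |9| − (3+3+2) = 1
row 3: |-10| − (3+3+2) = 2
row 4: |9| − (4+1+2) = 2
minimum over rows = 1 → strictly diagonally dominant (convergence guaranteed)

1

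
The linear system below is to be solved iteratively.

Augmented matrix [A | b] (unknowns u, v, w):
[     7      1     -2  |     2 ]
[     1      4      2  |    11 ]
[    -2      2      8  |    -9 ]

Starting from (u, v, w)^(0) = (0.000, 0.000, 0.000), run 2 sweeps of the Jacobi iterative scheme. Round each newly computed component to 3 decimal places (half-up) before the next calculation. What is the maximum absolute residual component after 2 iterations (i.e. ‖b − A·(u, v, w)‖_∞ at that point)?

2.412

Iteration 1:
  u = (2 - (1)·0.000 - (-2)·0.000) / (7) = 0.286
  v = (11 - (1)·0.000 - (2)·0.000) / (4) = 2.750
  w = (-9 - (-2)·0.000 - (2)·0.000) / (8) = -1.125
Iteration 2:
  u = (2 - (1)·2.750 - (-2)·-1.125) / (7) = -0.429
  v = (11 - (1)·0.286 - (2)·-1.125) / (4) = 3.241
  w = (-9 - (-2)·0.286 - (2)·2.750) / (8) = -1.741
Residual b − A·x = (-1.720, 1.947, -2.412); ∞-norm = 2.412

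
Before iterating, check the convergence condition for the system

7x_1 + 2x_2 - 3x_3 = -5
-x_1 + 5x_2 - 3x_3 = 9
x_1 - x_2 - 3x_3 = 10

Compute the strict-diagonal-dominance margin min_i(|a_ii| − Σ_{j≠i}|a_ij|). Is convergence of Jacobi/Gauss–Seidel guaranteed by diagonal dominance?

1

row 1: |7| − (2+3) = 2
row 2: |5| − (1+3) = 1
row 3: |-3| − (1+1) = 1
minimum over rows = 1 → strictly diagonally dominant (convergence guaranteed)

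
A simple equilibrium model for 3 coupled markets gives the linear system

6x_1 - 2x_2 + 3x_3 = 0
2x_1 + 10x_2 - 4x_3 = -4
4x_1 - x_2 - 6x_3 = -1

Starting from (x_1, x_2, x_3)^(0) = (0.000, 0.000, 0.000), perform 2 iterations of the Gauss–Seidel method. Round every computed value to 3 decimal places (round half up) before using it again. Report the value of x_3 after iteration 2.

0.043

Iteration 1:
  x_1 = (0 - (-2)·0.000 - (3)·0.000) / (6) = 0.000
  x_2 = (-4 - (2)·0.000 - (-4)·0.000) / (10) = -0.400
  x_3 = (-1 - (4)·0.000 - (-1)·-0.400) / (-6) = 0.233
Iteration 2:
  x_1 = (0 - (-2)·-0.400 - (3)·0.233) / (6) = -0.250
  x_2 = (-4 - (2)·-0.250 - (-4)·0.233) / (10) = -0.257
  x_3 = (-1 - (4)·-0.250 - (-1)·-0.257) / (-6) = 0.043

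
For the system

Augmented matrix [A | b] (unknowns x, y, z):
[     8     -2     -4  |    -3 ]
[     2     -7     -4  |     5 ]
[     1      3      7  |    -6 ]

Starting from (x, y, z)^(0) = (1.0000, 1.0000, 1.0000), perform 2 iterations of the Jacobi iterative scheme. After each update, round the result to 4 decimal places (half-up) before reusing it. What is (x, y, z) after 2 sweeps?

Iteration 1:
  x = (-3 - (-2)·1.0000 - (-4)·1.0000) / (8) = 0.3750
  y = (5 - (2)·1.0000 - (-4)·1.0000) / (-7) = -1.0000
  z = (-6 - (1)·1.0000 - (3)·1.0000) / (7) = -1.4286
Iteration 2:
  x = (-3 - (-2)·-1.0000 - (-4)·-1.4286) / (8) = -1.3393
  y = (5 - (2)·0.3750 - (-4)·-1.4286) / (-7) = 0.2092
  z = (-6 - (1)·0.3750 - (3)·-1.0000) / (7) = -0.4821

(-1.3393, 0.2092, -0.4821)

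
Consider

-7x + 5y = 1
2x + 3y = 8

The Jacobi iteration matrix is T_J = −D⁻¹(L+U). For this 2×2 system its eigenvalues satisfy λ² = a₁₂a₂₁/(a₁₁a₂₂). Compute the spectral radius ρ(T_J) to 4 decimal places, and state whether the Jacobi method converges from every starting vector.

a₁₂a₂₁/(a₁₁a₂₂) = (5)·(2) / ((-7)·(3)) = -0.476190
ρ = √|-0.476190| = √0.476190 = 0.6901
ρ < 1, so Jacobi converges

0.6901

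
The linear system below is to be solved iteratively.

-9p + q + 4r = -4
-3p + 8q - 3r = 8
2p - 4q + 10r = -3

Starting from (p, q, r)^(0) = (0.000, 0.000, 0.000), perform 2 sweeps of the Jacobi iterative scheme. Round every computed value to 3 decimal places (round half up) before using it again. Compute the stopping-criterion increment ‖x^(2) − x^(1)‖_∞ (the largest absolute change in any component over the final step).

Iteration 1:
  p = (-4 - (1)·0.000 - (4)·0.000) / (-9) = 0.444
  q = (8 - (-3)·0.000 - (-3)·0.000) / (8) = 1.000
  r = (-3 - (2)·0.000 - (-4)·0.000) / (10) = -0.300
Iteration 2:
  p = (-4 - (1)·1.000 - (4)·-0.300) / (-9) = 0.422
  q = (8 - (-3)·0.444 - (-3)·-0.300) / (8) = 1.054
  r = (-3 - (2)·0.444 - (-4)·1.000) / (10) = 0.011
Change: (-0.022, 0.054, 0.311) → max |·| = 0.311

0.311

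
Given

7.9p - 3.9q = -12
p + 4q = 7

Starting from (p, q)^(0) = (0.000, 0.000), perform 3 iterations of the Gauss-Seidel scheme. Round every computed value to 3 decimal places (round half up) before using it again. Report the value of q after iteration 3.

Iteration 1:
  p = (-12 - (-3.9)·0.000) / (7.9) = -1.519
  q = (7 - (1)·-1.519) / (4) = 2.130
Iteration 2:
  p = (-12 - (-3.9)·2.130) / (7.9) = -0.467
  q = (7 - (1)·-0.467) / (4) = 1.867
Iteration 3:
  p = (-12 - (-3.9)·1.867) / (7.9) = -0.597
  q = (7 - (1)·-0.597) / (4) = 1.899

1.899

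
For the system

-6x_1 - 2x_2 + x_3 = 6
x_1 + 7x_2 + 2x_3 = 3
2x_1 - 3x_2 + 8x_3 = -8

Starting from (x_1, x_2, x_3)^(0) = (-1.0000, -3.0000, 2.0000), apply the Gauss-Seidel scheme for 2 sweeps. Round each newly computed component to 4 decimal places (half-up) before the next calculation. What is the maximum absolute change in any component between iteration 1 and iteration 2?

1.4623

Iteration 1:
  x_1 = (6 - (-2)·-3.0000 - (1)·2.0000) / (-6) = 0.3333
  x_2 = (3 - (1)·0.3333 - (2)·2.0000) / (7) = -0.1905
  x_3 = (-8 - (2)·0.3333 - (-3)·-0.1905) / (8) = -1.1548
Iteration 2:
  x_1 = (6 - (-2)·-0.1905 - (1)·-1.1548) / (-6) = -1.1290
  x_2 = (3 - (1)·-1.1290 - (2)·-1.1548) / (7) = 0.9198
  x_3 = (-8 - (2)·-1.1290 - (-3)·0.9198) / (8) = -0.3728
Change: (-1.4623, 1.1103, 0.7820) → max |·| = 1.4623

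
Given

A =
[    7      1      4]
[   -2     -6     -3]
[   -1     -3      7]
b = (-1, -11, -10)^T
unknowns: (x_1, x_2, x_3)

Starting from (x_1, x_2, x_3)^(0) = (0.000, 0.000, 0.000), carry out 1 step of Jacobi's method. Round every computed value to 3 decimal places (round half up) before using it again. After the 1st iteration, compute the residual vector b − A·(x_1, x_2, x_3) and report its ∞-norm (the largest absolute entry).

Iteration 1:
  x_1 = (-1 - (1)·0.000 - (4)·0.000) / (7) = -0.143
  x_2 = (-11 - (-2)·0.000 - (-3)·0.000) / (-6) = 1.833
  x_3 = (-10 - (-1)·0.000 - (-3)·0.000) / (7) = -1.429
Residual b − A·x = (3.884, -4.575, 5.359); ∞-norm = 5.359

5.359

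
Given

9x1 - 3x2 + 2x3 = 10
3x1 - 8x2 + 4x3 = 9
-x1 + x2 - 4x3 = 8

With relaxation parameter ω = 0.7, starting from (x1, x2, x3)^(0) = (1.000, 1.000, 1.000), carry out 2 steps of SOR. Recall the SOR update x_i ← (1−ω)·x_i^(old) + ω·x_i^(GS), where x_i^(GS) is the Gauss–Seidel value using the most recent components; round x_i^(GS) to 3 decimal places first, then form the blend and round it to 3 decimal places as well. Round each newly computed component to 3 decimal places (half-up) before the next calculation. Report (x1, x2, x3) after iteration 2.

Iteration 1:
  x1: GS value = (10 - (-3)·1.000 - (2)·1.000) / (9) = 1.222;  x1 ← (1−ω)·1.000 + ω·1.222 = 1.155
  x2: GS value = (9 - (3)·1.155 - (4)·1.000) / (-8) = -0.192;  x2 ← (1−ω)·1.000 + ω·-0.192 = 0.166
  x3: GS value = (8 - (-1)·1.155 - (1)·0.166) / (-4) = -2.247;  x3 ← (1−ω)·1.000 + ω·-2.247 = -1.273
Iteration 2:
  x1: GS value = (10 - (-3)·0.166 - (2)·-1.273) / (9) = 1.449;  x1 ← (1−ω)·1.155 + ω·1.449 = 1.361
  x2: GS value = (9 - (3)·1.361 - (4)·-1.273) / (-8) = -1.251;  x2 ← (1−ω)·0.166 + ω·-1.251 = -0.826
  x3: GS value = (8 - (-1)·1.361 - (1)·-0.826) / (-4) = -2.547;  x3 ← (1−ω)·-1.273 + ω·-2.547 = -2.165

(1.361, -0.826, -2.165)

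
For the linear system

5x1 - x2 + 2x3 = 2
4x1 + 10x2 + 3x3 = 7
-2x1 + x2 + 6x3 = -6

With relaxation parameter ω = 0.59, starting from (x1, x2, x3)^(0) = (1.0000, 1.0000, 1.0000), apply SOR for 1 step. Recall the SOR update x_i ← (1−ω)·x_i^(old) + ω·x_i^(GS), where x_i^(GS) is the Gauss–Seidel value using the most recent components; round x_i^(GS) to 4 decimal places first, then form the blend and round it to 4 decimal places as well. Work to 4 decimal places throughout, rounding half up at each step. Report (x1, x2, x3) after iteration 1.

(0.5280, 0.5214, -0.1274)

Iteration 1:
  x1: GS value = (2 - (-1)·1.0000 - (2)·1.0000) / (5) = 0.2000;  x1 ← (1−ω)·1.0000 + ω·0.2000 = 0.5280
  x2: GS value = (7 - (4)·0.5280 - (3)·1.0000) / (10) = 0.1888;  x2 ← (1−ω)·1.0000 + ω·0.1888 = 0.5214
  x3: GS value = (-6 - (-2)·0.5280 - (1)·0.5214) / (6) = -0.9109;  x3 ← (1−ω)·1.0000 + ω·-0.9109 = -0.1274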